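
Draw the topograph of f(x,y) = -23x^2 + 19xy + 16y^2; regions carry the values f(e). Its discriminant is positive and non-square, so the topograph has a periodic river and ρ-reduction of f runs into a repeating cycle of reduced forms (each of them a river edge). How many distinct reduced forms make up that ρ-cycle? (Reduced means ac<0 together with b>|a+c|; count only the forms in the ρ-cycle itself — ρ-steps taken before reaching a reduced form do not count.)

D = 1833, ⌊√D⌋ = 42
river: ρ → (16,13,-26)
river: ρ → (-26,39,3)
river: ρ → (3,39,-26)
river: ρ → (-26,13,16)
river: ρ → (16,19,-23)
river: ρ → (-23,27,12)
river: ρ → (12,21,-29)
river: ρ → (-29,37,4)
river: ρ → (4,35,-38)
river: ρ → (-38,41,1)
river: ρ → (1,41,-38)
river: ρ → (-38,35,4)
river: ρ → (4,37,-29)
river: ρ → (-29,21,12)
river: ρ → (12,27,-23)
river: ρ → (-23,19,16)
ρ-cycle length = 16 (tail of 0 descent steps not counted)

16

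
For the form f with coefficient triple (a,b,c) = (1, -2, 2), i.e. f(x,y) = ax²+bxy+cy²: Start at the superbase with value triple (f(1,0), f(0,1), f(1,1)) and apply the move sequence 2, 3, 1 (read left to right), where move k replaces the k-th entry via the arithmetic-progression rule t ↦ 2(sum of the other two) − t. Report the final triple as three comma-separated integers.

start (1,2,1) = (f(1,0),f(0,1),f(1,1))
replace slot 2: 2·(1+1) − 2 = 2 → (1,2,1)
replace slot 3: 2·(1+2) − 1 = 5 → (1,2,5)
replace slot 1: 2·(2+5) − 1 = 13 → (13,2,5)

13,2,5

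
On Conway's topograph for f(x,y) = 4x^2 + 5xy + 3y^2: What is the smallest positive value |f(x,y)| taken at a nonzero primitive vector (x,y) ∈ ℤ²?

translate: b→-3 (≡5 mod 8), so (4,5,3)→(4,-3,2)
flip: (4,-3,2)→(2,3,4)
translate: b→-1 (≡3 mod 4), so (2,3,4)→(2,-1,3)
reduced (well bottom): (2,-1,3) with a≤c, −a<b≤a
well minimum = a = 2

2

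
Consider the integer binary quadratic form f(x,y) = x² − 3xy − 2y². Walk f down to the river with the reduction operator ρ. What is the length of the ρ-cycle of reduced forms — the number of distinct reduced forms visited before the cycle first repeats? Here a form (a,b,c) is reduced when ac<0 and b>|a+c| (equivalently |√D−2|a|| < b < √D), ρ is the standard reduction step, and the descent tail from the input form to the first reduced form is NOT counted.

D = 17, ⌊√D⌋ = 4
descent: ρ → (-2,3,1)  [lands on river]
river: ρ → (1,3,-2)
river: ρ → (-2,1,2)
river: ρ → (2,3,-1)
river: ρ → (-1,3,2)
river: ρ → (2,1,-2)
ρ-cycle length = 6 (tail of 1 descent step not counted)

6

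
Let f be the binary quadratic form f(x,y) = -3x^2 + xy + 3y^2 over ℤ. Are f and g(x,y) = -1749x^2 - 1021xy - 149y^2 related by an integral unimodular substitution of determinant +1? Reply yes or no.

D₁ = 37, D₂ = 37
river cycle of f (length 6): (3, 5, -1), (-1, 5, 3), (3, 1, -3), (-3, 5, 1), (1, 5, -3), (-3, 1, 3)
river cycle of g (length 6): (-3, 1, 3), (3, 5, -1), (-1, 5, 3), (3, 1, -3), (-3, 5, 1), (1, 5, -3)
cycles coincide ⇒ equivalent

yes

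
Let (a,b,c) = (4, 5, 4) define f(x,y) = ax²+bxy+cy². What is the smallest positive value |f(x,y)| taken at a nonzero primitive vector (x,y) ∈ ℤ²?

translate: b→-3 (≡5 mod 8), so (4,5,4)→(4,-3,3)
flip: (4,-3,3)→(3,3,4)
reduced (well bottom): (3,3,4) with a≤c, −a<b≤a
well minimum = a = 3

3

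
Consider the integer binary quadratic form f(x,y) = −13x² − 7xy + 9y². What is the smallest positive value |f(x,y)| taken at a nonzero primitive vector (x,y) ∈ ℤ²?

descent: ρ → (9,7,-13)  [lands on river]
river: ρ → (-13,19,3)
river: ρ → (3,17,-19)
river: ρ → (-19,21,1)
river: ρ → (1,21,-19)
river: ρ → (-19,17,3)
river: ρ → (3,19,-13)
river: ρ → (-13,7,9)
river: ρ → (9,11,-11)
river: ρ → (-11,11,9)
closes: descent 1, river 10
min |a| on river = 1

1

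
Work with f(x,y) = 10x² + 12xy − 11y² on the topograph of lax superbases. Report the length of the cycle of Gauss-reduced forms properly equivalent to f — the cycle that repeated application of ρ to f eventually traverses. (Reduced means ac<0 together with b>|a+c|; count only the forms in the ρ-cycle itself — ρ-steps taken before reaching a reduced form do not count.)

D = 584, ⌊√D⌋ = 24
river: ρ → (-11,10,11)
river: ρ → (11,12,-10)
river: ρ → (-10,8,13)
river: ρ → (13,18,-5)
river: ρ → (-5,22,5)
river: ρ → (5,18,-13)
river: ρ → (-13,8,10)
river: ρ → (10,12,-11)
ρ-cycle length = 8 (tail of 0 descent steps not counted)

8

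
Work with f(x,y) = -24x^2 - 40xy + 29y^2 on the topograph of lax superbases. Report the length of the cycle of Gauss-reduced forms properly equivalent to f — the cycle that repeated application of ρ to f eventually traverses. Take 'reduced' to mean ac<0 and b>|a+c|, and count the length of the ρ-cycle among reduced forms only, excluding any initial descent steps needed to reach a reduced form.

D = 4384, ⌊√D⌋ = 66
descent: ρ → (29,40,-24)  [lands on river]
river: ρ → (-24,56,13)
river: ρ → (13,48,-40)
river: ρ → (-40,32,21)
river: ρ → (21,52,-20)
river: ρ → (-20,28,45)
river: ρ → (45,62,-3)
river: ρ → (-3,64,24)
river: ρ → (24,32,-35)
river: ρ → (-35,38,21)
river: ρ → (21,46,-27)
river: ρ → (-27,62,5)
river: ρ → (5,58,-51)
river: ρ → (-51,44,12)
river: ρ → (12,52,-35)
river: ρ → (-35,18,29)
ρ-cycle length = 16 (tail of 1 descent step not counted)

16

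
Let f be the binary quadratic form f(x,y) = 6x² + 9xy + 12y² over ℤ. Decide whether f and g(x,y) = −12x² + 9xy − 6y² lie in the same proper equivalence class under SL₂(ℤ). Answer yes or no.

D₁ = -207, D₂ = -207
f: translate: b→-3 (≡9 mod 12), so (6,9,12)→(6,-3,9)
f: reduced (well bottom): (6,-3,9) with a≤c, −a<b≤a
g is negative-definite; reduce −g:
−g: flip: (12,-9,6)→(6,9,12)
−g: translate: b→-3 (≡9 mod 12), so (6,9,12)→(6,-3,9)
−g: reduced (well bottom): (6,-3,9) with a≤c, −a<b≤a
flip sign back: reduced form of g is (-6,3,-9)
reduced forms (6, -3, 9) vs (-6, 3, -9) ⇒ inequivalent

no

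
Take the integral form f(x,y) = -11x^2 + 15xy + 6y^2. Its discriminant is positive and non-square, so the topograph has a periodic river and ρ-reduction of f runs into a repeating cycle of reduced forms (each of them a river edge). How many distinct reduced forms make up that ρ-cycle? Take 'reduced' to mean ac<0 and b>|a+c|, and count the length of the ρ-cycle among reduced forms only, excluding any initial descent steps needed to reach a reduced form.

D = 489, ⌊√D⌋ = 22
river: ρ → (6,21,-2)
river: ρ → (-2,19,16)
river: ρ → (16,13,-5)
river: ρ → (-5,17,10)
river: ρ → (10,3,-12)
river: ρ → (-12,21,1)
river: ρ → (1,21,-12)
river: ρ → (-12,3,10)
river: ρ → (10,17,-5)
river: ρ → (-5,13,16)
river: ρ → (16,19,-2)
river: ρ → (-2,21,6)
river: ρ → (6,15,-11)
river: ρ → (-11,7,10)
river: ρ → (10,13,-8)
river: ρ → (-8,19,4)
river: ρ → (4,21,-3)
river: ρ → (-3,21,4)
river: ρ → (4,19,-8)
river: ρ → (-8,13,10)
river: ρ → (10,7,-11)
river: ρ → (-11,15,6)
ρ-cycle length = 22 (tail of 0 descent steps not counted)

22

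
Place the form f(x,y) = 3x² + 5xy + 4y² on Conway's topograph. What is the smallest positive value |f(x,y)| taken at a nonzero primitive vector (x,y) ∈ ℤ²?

translate: b→-1 (≡5 mod 6), so (3,5,4)→(3,-1,2)
flip: (3,-1,2)→(2,1,3)
reduced (well bottom): (2,1,3) with a≤c, −a<b≤a
well minimum = a = 2

2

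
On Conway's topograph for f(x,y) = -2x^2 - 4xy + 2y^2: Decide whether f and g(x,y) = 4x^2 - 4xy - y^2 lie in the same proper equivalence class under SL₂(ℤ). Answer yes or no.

D₁ = 32, D₂ = 32
river cycle of f (length 2): (2, 4, -2), (-2, 4, 2)
river cycle of g (length 2): (-1, 4, 4), (4, 4, -1)
cycles differ ⇒ inequivalent

no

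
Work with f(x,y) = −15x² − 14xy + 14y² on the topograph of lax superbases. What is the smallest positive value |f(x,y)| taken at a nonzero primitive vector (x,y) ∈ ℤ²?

descent: ρ → (14,14,-15)  [lands on river]
river: ρ → (-15,16,13)
river: ρ → (13,10,-18)
river: ρ → (-18,26,5)
river: ρ → (5,24,-23)
river: ρ → (-23,22,6)
river: ρ → (6,26,-15)
river: ρ → (-15,4,17)
river: ρ → (17,30,-2)
river: ρ → (-2,30,17)
river: ρ → (17,4,-15)
river: ρ → (-15,26,6)
river: ρ → (6,22,-23)
river: ρ → (-23,24,5)
river: ρ → (5,26,-18)
river: ρ → (-18,10,13)
river: ρ → (13,16,-15)
river: ρ → (-15,14,14)
closes: descent 1, river 18
min |a| on river = 2

2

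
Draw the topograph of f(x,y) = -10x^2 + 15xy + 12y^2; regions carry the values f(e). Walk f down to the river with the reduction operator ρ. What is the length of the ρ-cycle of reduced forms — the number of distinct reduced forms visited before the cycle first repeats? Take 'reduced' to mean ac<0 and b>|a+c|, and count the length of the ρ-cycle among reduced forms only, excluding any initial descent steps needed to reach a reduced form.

D = 705, ⌊√D⌋ = 26
river: ρ → (12,9,-13)
river: ρ → (-13,17,8)
river: ρ → (8,15,-15)
river: ρ → (-15,15,8)
river: ρ → (8,17,-13)
river: ρ → (-13,9,12)
river: ρ → (12,15,-10)
river: ρ → (-10,25,2)
river: ρ → (2,23,-22)
river: ρ → (-22,21,3)
river: ρ → (3,21,-22)
river: ρ → (-22,23,2)
river: ρ → (2,25,-10)
river: ρ → (-10,15,12)
ρ-cycle length = 14 (tail of 0 descent steps not counted)

14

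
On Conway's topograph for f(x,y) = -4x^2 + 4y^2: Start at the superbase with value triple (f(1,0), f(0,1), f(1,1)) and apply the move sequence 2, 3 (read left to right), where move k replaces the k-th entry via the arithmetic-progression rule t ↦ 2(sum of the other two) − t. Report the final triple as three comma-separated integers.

start (-4,4,0) = (f(1,0),f(0,1),f(1,1))
replace slot 2: 2·((-4)+0) − 4 = -12 → (-4,-12,0)
replace slot 3: 2·((-4)+(-12)) − 0 = -32 → (-4,-12,-32)

-4,-12,-32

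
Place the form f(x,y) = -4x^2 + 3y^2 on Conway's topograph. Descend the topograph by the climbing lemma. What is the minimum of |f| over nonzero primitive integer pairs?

descent: ρ → (3,6,-1)  [lands on river]
river: ρ → (-1,6,3)
closes: descent 1, river 2
min |a| on river = 1

1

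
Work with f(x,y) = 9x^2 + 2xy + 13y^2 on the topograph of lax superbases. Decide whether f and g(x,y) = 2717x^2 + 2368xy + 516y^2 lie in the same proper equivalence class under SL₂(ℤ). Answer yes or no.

D₁ = -464, D₂ = -464
f: reduced (well bottom): (9,2,13) with a≤c, −a<b≤a
g: flip: (2717,2368,516)→(516,-2368,2717)
g: translate: b→-304 (≡-2368 mod 1032), so (516,-2368,2717)→(516,-304,45)
g: flip: (516,-304,45)→(45,304,516)
g: translate: b→34 (≡304 mod 90), so (45,304,516)→(45,34,9)
g: flip: (45,34,9)→(9,-34,45)
g: translate: b→2 (≡-34 mod 18), so (9,-34,45)→(9,2,13)
g: reduced (well bottom): (9,2,13) with a≤c, −a<b≤a
reduced forms (9, 2, 13) vs (9, 2, 13) ⇒ equivalent

yes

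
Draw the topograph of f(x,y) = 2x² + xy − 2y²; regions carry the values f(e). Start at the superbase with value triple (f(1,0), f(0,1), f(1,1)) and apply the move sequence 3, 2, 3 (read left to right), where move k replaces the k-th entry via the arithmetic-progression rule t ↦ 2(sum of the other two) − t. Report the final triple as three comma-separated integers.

start (2,-2,1) = (f(1,0),f(0,1),f(1,1))
replace slot 3: 2·(2+(-2)) − 1 = -1 → (2,-2,-1)
replace slot 2: 2·(2+(-1)) − (-2) = 4 → (2,4,-1)
replace slot 3: 2·(2+4) − (-1) = 13 → (2,4,13)

2,4,13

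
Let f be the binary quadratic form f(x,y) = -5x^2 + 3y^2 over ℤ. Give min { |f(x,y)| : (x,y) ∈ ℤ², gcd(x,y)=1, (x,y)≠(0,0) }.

descent: ρ → (3,6,-2)  [lands on river]
river: ρ → (-2,6,3)
closes: descent 1, river 2
min |a| on river = 2

2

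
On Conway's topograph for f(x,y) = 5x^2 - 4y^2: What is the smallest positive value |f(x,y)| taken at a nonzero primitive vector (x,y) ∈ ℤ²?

descent: ρ → (-4,8,1)  [lands on river]
river: ρ → (1,8,-4)
closes: descent 1, river 2
min |a| on river = 1

1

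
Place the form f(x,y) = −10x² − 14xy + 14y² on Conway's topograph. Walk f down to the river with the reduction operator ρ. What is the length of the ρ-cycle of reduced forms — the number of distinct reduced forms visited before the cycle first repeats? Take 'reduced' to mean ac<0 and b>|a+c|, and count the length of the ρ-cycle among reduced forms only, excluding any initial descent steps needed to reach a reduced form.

D = 756, ⌊√D⌋ = 27
descent: ρ → (14,14,-10)  [lands on river]
river: ρ → (-10,26,2)
river: ρ → (2,26,-10)
river: ρ → (-10,14,14)
ρ-cycle length = 4 (tail of 1 descent step not counted)

4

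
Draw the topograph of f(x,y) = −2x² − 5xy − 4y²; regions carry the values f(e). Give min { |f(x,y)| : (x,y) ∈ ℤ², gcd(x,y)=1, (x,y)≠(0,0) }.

translate: b→1 (≡5 mod 4), so (2,5,4)→(2,1,1)
flip: (2,1,1)→(1,-1,2)
translate: b→1 (≡-1 mod 2), so (1,-1,2)→(1,1,2)
reduced (well bottom): (1,1,2) with a≤c, −a<b≤a
well minimum |f| = |-1| = 1 (negative-definite)

1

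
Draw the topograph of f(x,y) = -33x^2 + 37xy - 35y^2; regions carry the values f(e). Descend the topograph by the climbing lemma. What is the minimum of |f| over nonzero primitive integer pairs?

translate: b→29 (≡-37 mod 66), so (33,-37,35)→(33,29,31)
flip: (33,29,31)→(31,-29,33)
reduced (well bottom): (31,-29,33) with a≤c, −a<b≤a
well minimum |f| = |-31| = 31 (negative-definite)

31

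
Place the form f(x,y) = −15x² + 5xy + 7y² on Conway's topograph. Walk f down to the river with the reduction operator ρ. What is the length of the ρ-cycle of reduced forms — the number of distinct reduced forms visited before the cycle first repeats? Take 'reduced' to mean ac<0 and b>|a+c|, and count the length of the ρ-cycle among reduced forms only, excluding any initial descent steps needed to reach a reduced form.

D = 445, ⌊√D⌋ = 21
descent: ρ → (7,9,-13)  [lands on river]
river: ρ → (-13,17,3)
river: ρ → (3,19,-7)
river: ρ → (-7,9,13)
river: ρ → (13,17,-3)
river: ρ → (-3,19,7)
ρ-cycle length = 6 (tail of 1 descent step not counted)

6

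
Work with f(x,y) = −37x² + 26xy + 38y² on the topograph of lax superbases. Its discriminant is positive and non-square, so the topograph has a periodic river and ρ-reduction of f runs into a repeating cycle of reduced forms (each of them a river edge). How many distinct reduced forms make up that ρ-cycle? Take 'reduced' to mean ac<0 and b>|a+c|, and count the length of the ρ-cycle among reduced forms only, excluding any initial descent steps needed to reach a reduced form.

D = 6300, ⌊√D⌋ = 79
river: ρ → (38,50,-25)
river: ρ → (-25,50,38)
river: ρ → (38,26,-37)
river: ρ → (-37,48,27)
river: ρ → (27,60,-25)
river: ρ → (-25,40,47)
river: ρ → (47,54,-18)
river: ρ → (-18,54,47)
river: ρ → (47,40,-25)
river: ρ → (-25,60,27)
river: ρ → (27,48,-37)
river: ρ → (-37,26,38)
ρ-cycle length = 12 (tail of 0 descent steps not counted)

12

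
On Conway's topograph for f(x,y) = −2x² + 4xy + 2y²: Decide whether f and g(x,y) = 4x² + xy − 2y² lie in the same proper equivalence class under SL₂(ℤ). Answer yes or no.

D₁ = 32, D₂ = 33
discriminants differ ⇒ not SL₂(ℤ)-equivalent

no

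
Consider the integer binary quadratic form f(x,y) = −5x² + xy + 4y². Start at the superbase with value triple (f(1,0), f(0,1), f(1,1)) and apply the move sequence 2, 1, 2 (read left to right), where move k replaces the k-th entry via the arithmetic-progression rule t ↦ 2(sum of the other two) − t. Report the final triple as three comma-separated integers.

start (-5,4,0) = (f(1,0),f(0,1),f(1,1))
replace slot 2: 2·((-5)+0) − 4 = -14 → (-5,-14,0)
replace slot 1: 2·((-14)+0) − (-5) = -23 → (-23,-14,0)
replace slot 2: 2·((-23)+0) − (-14) = -32 → (-23,-32,0)

-23,-32,0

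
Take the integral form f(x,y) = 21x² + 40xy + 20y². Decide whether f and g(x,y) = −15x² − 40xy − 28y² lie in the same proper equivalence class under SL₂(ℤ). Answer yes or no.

D₁ = -80, D₂ = -80
f: translate: b→-2 (≡40 mod 42), so (21,40,20)→(21,-2,1)
f: flip: (21,-2,1)→(1,2,21)
f: translate: b→0 (≡2 mod 2), so (1,2,21)→(1,0,20)
f: reduced (well bottom): (1,0,20) with a≤c, −a<b≤a
g is negative-definite; reduce −g:
−g: translate: b→10 (≡40 mod 30), so (15,40,28)→(15,10,3)
−g: flip: (15,10,3)→(3,-10,15)
−g: translate: b→2 (≡-10 mod 6), so (3,-10,15)→(3,2,7)
−g: reduced (well bottom): (3,2,7) with a≤c, −a<b≤a
flip sign back: reduced form of g is (-3,-2,-7)
reduced forms (1, 0, 20) vs (-3, -2, -7) ⇒ inequivalent

no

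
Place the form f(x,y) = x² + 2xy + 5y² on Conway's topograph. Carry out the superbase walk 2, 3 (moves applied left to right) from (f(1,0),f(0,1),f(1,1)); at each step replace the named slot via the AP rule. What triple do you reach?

start (1,5,8) = (f(1,0),f(0,1),f(1,1))
replace slot 2: 2·(1+8) − 5 = 13 → (1,13,8)
replace slot 3: 2·(1+13) − 8 = 20 → (1,13,20)

1,13,20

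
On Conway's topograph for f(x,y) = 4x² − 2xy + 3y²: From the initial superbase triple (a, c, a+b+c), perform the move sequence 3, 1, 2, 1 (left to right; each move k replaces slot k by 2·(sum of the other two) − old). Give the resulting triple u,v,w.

start (4,3,5) = (f(1,0),f(0,1),f(1,1))
replace slot 3: 2·(4+3) − 5 = 9 → (4,3,9)
replace slot 1: 2·(3+9) − 4 = 20 → (20,3,9)
replace slot 2: 2·(20+9) − 3 = 55 → (20,55,9)
replace slot 1: 2·(55+9) − 20 = 108 → (108,55,9)

108,55,9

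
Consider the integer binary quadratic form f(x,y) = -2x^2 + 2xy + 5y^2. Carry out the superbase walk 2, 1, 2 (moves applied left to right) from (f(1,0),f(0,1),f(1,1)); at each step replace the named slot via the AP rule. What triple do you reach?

start (-2,5,5) = (f(1,0),f(0,1),f(1,1))
replace slot 2: 2·((-2)+5) − 5 = 1 → (-2,1,5)
replace slot 1: 2·(1+5) − (-2) = 14 → (14,1,5)
replace slot 2: 2·(14+5) − 1 = 37 → (14,37,5)

14,37,5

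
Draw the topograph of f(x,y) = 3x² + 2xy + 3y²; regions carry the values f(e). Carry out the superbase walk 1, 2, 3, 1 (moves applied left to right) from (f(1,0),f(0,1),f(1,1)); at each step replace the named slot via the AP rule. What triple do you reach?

start (3,3,8) = (f(1,0),f(0,1),f(1,1))
replace slot 1: 2·(3+8) − 3 = 19 → (19,3,8)
replace slot 2: 2·(19+8) − 3 = 51 → (19,51,8)
replace slot 3: 2·(19+51) − 8 = 132 → (19,51,132)
replace slot 1: 2·(51+132) − 19 = 347 → (347,51,132)

347,51,132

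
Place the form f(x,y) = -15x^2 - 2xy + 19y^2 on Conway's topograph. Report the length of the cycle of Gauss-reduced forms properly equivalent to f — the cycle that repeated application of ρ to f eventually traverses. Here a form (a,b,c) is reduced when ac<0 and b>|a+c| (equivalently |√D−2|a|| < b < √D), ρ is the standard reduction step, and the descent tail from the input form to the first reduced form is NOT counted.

D = 1144, ⌊√D⌋ = 33
descent: ρ → (19,2,-15)
descent: ρ → (-15,28,6)  [lands on river]
river: ρ → (6,32,-5)
river: ρ → (-5,28,18)
river: ρ → (18,8,-15)
river: ρ → (-15,22,11)
river: ρ → (11,22,-15)
river: ρ → (-15,8,18)
river: ρ → (18,28,-5)
river: ρ → (-5,32,6)
river: ρ → (6,28,-15)
river: ρ → (-15,32,2)
river: ρ → (2,32,-15)
ρ-cycle length = 12 (tail of 2 descent steps not counted)

12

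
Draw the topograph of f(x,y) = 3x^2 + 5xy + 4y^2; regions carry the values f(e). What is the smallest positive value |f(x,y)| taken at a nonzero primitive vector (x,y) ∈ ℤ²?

translate: b→-1 (≡5 mod 6), so (3,5,4)→(3,-1,2)
flip: (3,-1,2)→(2,1,3)
reduced (well bottom): (2,1,3) with a≤c, −a<b≤a
well minimum = a = 2

2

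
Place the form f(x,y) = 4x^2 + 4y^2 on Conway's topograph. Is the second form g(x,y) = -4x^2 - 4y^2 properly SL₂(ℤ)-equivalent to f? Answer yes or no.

D₁ = -64, D₂ = -64
f: reduced (well bottom): (4,0,4) with a≤c, −a<b≤a
g is negative-definite; reduce −g:
−g: reduced (well bottom): (4,0,4) with a≤c, −a<b≤a
flip sign back: reduced form of g is (-4,0,-4)
reduced forms (4, 0, 4) vs (-4, 0, -4) ⇒ inequivalent

no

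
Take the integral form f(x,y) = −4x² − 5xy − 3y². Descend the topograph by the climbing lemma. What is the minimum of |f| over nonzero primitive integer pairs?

translate: b→-3 (≡5 mod 8), so (4,5,3)→(4,-3,2)
flip: (4,-3,2)→(2,3,4)
translate: b→-1 (≡3 mod 4), so (2,3,4)→(2,-1,3)
reduced (well bottom): (2,-1,3) with a≤c, −a<b≤a
well minimum |f| = |-2| = 2 (negative-definite)

2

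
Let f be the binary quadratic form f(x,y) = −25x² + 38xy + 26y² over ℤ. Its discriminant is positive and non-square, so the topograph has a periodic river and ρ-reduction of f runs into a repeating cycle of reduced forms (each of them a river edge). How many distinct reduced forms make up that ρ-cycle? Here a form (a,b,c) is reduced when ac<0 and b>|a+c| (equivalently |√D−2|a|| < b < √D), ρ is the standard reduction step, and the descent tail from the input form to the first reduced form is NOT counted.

D = 4044, ⌊√D⌋ = 63
river: ρ → (26,14,-37)
river: ρ → (-37,60,3)
river: ρ → (3,60,-37)
river: ρ → (-37,14,26)
river: ρ → (26,38,-25)
river: ρ → (-25,62,2)
river: ρ → (2,62,-25)
river: ρ → (-25,38,26)
ρ-cycle length = 8 (tail of 0 descent steps not counted)

8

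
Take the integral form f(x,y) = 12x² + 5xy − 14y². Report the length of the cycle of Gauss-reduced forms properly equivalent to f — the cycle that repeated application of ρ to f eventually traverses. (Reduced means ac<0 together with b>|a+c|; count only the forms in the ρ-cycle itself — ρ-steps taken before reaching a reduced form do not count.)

D = 697, ⌊√D⌋ = 26
river: ρ → (-14,23,3)
river: ρ → (3,25,-6)
river: ρ → (-6,23,7)
river: ρ → (7,19,-12)
river: ρ → (-12,5,14)
river: ρ → (14,23,-3)
river: ρ → (-3,25,6)
river: ρ → (6,23,-7)
river: ρ → (-7,19,12)
river: ρ → (12,5,-14)
ρ-cycle length = 10 (tail of 0 descent steps not counted)

10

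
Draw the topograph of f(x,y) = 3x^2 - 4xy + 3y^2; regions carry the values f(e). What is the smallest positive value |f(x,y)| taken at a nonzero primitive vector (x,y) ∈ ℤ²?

translate: b→2 (≡-4 mod 6), so (3,-4,3)→(3,2,2)
flip: (3,2,2)→(2,-2,3)
translate: b→2 (≡-2 mod 4), so (2,-2,3)→(2,2,3)
reduced (well bottom): (2,2,3) with a≤c, −a<b≤a
well minimum = a = 2

2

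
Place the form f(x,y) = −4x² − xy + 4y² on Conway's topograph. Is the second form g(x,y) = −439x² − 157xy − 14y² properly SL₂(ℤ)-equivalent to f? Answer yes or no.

D₁ = 65, D₂ = 65
river cycle of f (length 6): (4, 1, -4), (-4, 7, 1), (1, 7, -4), (-4, 1, 4), (4, 7, -1), (-1, 7, 4)
river cycle of g (length 6): (-1, 7, 4), (4, 1, -4), (-4, 7, 1), (1, 7, -4), (-4, 1, 4), (4, 7, -1)
cycles coincide ⇒ equivalent

yes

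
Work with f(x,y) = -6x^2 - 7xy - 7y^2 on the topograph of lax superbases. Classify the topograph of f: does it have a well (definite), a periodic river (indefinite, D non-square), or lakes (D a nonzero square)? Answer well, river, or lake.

D = b²−4ac = (-7)² − 4·(-6)·(-7) = -119
D < 0 ⇒ definite ⇒ every region one sign ⇒ single well

well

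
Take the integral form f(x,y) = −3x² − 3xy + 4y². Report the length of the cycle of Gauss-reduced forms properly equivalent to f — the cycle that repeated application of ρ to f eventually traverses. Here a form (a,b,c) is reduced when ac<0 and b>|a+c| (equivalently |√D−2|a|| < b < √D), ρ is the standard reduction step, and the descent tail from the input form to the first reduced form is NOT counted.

D = 57, ⌊√D⌋ = 7
descent: ρ → (4,3,-3)  [lands on river]
river: ρ → (-3,3,4)
river: ρ → (4,5,-2)
river: ρ → (-2,7,1)
river: ρ → (1,7,-2)
river: ρ → (-2,5,4)
ρ-cycle length = 6 (tail of 1 descent step not counted)

6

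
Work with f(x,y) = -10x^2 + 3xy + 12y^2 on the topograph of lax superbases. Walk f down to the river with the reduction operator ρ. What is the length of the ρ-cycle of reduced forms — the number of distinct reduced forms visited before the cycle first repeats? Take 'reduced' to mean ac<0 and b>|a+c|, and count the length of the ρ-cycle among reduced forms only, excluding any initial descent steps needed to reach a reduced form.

D = 489, ⌊√D⌋ = 22
river: ρ → (12,21,-1)
river: ρ → (-1,21,12)
river: ρ → (12,3,-10)
river: ρ → (-10,17,5)
river: ρ → (5,13,-16)
river: ρ → (-16,19,2)
river: ρ → (2,21,-6)
river: ρ → (-6,15,11)
river: ρ → (11,7,-10)
river: ρ → (-10,13,8)
river: ρ → (8,19,-4)
river: ρ → (-4,21,3)
river: ρ → (3,21,-4)
river: ρ → (-4,19,8)
river: ρ → (8,13,-10)
river: ρ → (-10,7,11)
river: ρ → (11,15,-6)
river: ρ → (-6,21,2)
river: ρ → (2,19,-16)
river: ρ → (-16,13,5)
river: ρ → (5,17,-10)
river: ρ → (-10,3,12)
ρ-cycle length = 22 (tail of 0 descent steps not counted)

22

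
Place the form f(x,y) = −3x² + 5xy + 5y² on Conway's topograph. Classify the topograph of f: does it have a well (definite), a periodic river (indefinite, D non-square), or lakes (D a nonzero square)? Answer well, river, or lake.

D = b²−4ac = 5² − 4·(-3)·5 = 85
D > 0 non-square ⇒ indefinite ⇒ periodic river

river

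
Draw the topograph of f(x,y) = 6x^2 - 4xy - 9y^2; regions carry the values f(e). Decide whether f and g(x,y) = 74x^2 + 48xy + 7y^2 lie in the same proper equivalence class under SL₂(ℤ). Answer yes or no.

D₁ = 232, D₂ = 232
river cycle of f (length 14): (-9, 4, 6), (6, 8, -7), (-7, 6, 7), (7, 8, -6), (-6, 4, 9), (9, 14, -1), (-1, 14, 9), (9, 4, -6), (-6, 8, 7), (7, 6, -7), … (4 more)
river cycle of g (length 14): (7, 8, -6), (-6, 4, 9), (9, 14, -1), (-1, 14, 9), (9, 4, -6), (-6, 8, 7), (7, 6, -7), (-7, 8, 6), (6, 4, -9), (-9, 14, 1), … (4 more)
cycles coincide ⇒ equivalent

yes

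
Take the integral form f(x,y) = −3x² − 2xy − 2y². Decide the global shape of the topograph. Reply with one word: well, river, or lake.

D = b²−4ac = (-2)² − 4·(-3)·(-2) = -20
D < 0 ⇒ definite ⇒ every region one sign ⇒ single well

well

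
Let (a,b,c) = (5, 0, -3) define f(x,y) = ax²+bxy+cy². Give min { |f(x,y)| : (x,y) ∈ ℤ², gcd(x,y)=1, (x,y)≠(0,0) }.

descent: ρ → (-3,6,2)  [lands on river]
river: ρ → (2,6,-3)
closes: descent 1, river 2
min |a| on river = 2

2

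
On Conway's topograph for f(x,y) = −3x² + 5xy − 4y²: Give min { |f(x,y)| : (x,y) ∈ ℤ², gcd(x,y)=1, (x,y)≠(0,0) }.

translate: b→1 (≡-5 mod 6), so (3,-5,4)→(3,1,2)
flip: (3,1,2)→(2,-1,3)
reduced (well bottom): (2,-1,3) with a≤c, −a<b≤a
well minimum |f| = |-2| = 2 (negative-definite)

2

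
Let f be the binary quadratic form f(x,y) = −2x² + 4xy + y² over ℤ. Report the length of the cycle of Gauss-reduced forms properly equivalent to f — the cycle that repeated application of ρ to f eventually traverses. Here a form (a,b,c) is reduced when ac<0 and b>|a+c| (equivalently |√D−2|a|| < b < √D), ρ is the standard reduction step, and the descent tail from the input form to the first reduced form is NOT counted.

D = 24, ⌊√D⌋ = 4
river: ρ → (1,4,-2)
river: ρ → (-2,4,1)
ρ-cycle length = 2 (tail of 0 descent steps not counted)

2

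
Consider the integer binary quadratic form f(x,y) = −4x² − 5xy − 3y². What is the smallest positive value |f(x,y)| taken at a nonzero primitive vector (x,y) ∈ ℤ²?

translate: b→-3 (≡5 mod 8), so (4,5,3)→(4,-3,2)
flip: (4,-3,2)→(2,3,4)
translate: b→-1 (≡3 mod 4), so (2,3,4)→(2,-1,3)
reduced (well bottom): (2,-1,3) with a≤c, −a<b≤a
well minimum |f| = |-2| = 2 (negative-definite)

2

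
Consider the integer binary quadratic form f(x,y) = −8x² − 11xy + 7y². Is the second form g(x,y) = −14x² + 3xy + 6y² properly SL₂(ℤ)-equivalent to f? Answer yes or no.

D₁ = 345, D₂ = 345
river cycle of f (length 10): (7, 11, -8), (-8, 5, 10), (10, 15, -3), (-3, 15, 10), (10, 5, -8), (-8, 11, 7), (7, 17, -2), (-2, 15, 15), (15, 15, -2), (-2, 17, 7)
river cycle of g (length 10): (6, 9, -11), (-11, 13, 4), (4, 11, -14), (-14, 17, 1), (1, 17, -14), (-14, 11, 4), (4, 13, -11), (-11, 9, 6), (6, 15, -5), (-5, 15, 6)
cycles differ ⇒ inequivalent

no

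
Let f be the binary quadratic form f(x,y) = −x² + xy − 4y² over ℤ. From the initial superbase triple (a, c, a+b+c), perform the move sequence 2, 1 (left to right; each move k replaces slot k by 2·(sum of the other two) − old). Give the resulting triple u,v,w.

start (-1,-4,-4) = (f(1,0),f(0,1),f(1,1))
replace slot 2: 2·((-1)+(-4)) − (-4) = -6 → (-1,-6,-4)
replace slot 1: 2·((-6)+(-4)) − (-1) = -19 → (-19,-6,-4)

-19,-6,-4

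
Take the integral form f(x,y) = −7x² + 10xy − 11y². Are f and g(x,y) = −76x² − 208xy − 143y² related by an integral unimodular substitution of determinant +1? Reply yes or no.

D₁ = -208, D₂ = -208
f is negative-definite; reduce −f:
−f: translate: b→4 (≡-10 mod 14), so (7,-10,11)→(7,4,8)
−f: reduced (well bottom): (7,4,8) with a≤c, −a<b≤a
flip sign back: reduced form of f is (-7,-4,-8)
g is negative-definite; reduce −g:
−g: translate: b→56 (≡208 mod 152), so (76,208,143)→(76,56,11)
−g: flip: (76,56,11)→(11,-56,76)
−g: translate: b→10 (≡-56 mod 22), so (11,-56,76)→(11,10,7)
−g: flip: (11,10,7)→(7,-10,11)
−g: translate: b→4 (≡-10 mod 14), so (7,-10,11)→(7,4,8)
−g: reduced (well bottom): (7,4,8) with a≤c, −a<b≤a
flip sign back: reduced form of g is (-7,-4,-8)
reduced forms (-7, -4, -8) vs (-7, -4, -8) ⇒ equivalent

yes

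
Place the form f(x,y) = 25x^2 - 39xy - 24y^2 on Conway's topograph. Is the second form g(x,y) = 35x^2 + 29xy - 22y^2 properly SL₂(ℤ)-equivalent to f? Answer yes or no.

D₁ = 3921, D₂ = 3921
river cycle of f (length 76): (-24, 39, 25), (25, 61, -2), (-2, 59, 55), (55, 51, -6), (-6, 57, 28), (28, 55, -8), (-8, 57, 21), (21, 27, -38), (-38, 49, 10), (10, 51, -33), … (66 more)
river cycle of g (length 76): (-22, 59, 5), (5, 61, -10), (-10, 59, 11), (11, 51, -30), (-30, 9, 32), (32, 55, -7), (-7, 57, 24), (24, 39, -25), (-25, 61, 2), (2, 59, -55), … (66 more)
cycles differ ⇒ inequivalent

no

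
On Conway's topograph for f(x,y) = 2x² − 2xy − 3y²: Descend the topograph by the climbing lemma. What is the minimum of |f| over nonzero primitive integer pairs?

descent: ρ → (-3,2,2)  [lands on river]
river: ρ → (2,2,-3)
river: ρ → (-3,4,1)
river: ρ → (1,4,-3)
closes: descent 1, river 4
min |a| on river = 1

1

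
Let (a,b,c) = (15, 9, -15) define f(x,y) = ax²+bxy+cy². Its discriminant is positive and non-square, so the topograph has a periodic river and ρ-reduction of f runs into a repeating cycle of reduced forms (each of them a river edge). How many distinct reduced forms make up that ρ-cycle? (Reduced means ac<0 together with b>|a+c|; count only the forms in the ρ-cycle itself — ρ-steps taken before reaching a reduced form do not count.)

D = 981, ⌊√D⌋ = 31
river: ρ → (-15,21,9)
river: ρ → (9,15,-21)
river: ρ → (-21,27,3)
river: ρ → (3,27,-21)
river: ρ → (-21,15,9)
river: ρ → (9,21,-15)
river: ρ → (-15,9,15)
river: ρ → (15,21,-9)
river: ρ → (-9,15,21)
river: ρ → (21,27,-3)
river: ρ → (-3,27,21)
river: ρ → (21,15,-9)
river: ρ → (-9,21,15)
river: ρ → (15,9,-15)
ρ-cycle length = 14 (tail of 0 descent steps not counted)

14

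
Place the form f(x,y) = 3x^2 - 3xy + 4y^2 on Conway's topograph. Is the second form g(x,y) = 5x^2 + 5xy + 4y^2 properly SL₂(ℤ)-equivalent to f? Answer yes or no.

D₁ = -39, D₂ = -55
discriminants differ ⇒ not SL₂(ℤ)-equivalent

no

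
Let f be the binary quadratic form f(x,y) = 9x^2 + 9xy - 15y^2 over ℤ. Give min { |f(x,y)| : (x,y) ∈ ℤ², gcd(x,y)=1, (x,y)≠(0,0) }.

river: ρ → (-15,21,3)
river: ρ → (3,21,-15)
river: ρ → (-15,9,9)
river: ρ → (9,9,-15)
closes: descent 0, river 4
min |a| on river = 3

3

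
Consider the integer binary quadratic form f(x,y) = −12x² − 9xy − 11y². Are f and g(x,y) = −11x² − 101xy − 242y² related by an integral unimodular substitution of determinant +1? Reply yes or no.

D₁ = -447, D₂ = -447
f is negative-definite; reduce −f:
−f: flip: (12,9,11)→(11,-9,12)
−f: reduced (well bottom): (11,-9,12) with a≤c, −a<b≤a
flip sign back: reduced form of f is (-11,9,-12)
g is negative-definite; reduce −g:
−g: translate: b→-9 (≡101 mod 22), so (11,101,242)→(11,-9,12)
−g: reduced (well bottom): (11,-9,12) with a≤c, −a<b≤a
flip sign back: reduced form of g is (-11,9,-12)
reduced forms (-11, 9, -12) vs (-11, 9, -12) ⇒ equivalent

yes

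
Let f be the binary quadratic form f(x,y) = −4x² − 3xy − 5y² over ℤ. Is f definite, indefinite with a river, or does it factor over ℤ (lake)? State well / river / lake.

D = b²−4ac = (-3)² − 4·(-4)·(-5) = -71
D < 0 ⇒ definite ⇒ every region one sign ⇒ single well

well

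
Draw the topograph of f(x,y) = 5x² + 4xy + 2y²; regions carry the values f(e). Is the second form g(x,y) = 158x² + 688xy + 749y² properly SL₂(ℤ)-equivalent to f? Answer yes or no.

D₁ = -24, D₂ = -24
f: flip: (5,4,2)→(2,-4,5)
f: translate: b→0 (≡-4 mod 4), so (2,-4,5)→(2,0,3)
f: reduced (well bottom): (2,0,3) with a≤c, −a<b≤a
g: translate: b→56 (≡688 mod 316), so (158,688,749)→(158,56,5)
g: flip: (158,56,5)→(5,-56,158)
g: translate: b→4 (≡-56 mod 10), so (5,-56,158)→(5,4,2)
g: flip: (5,4,2)→(2,-4,5)
g: translate: b→0 (≡-4 mod 4), so (2,-4,5)→(2,0,3)
g: reduced (well bottom): (2,0,3) with a≤c, −a<b≤a
reduced forms (2, 0, 3) vs (2, 0, 3) ⇒ equivalent

yes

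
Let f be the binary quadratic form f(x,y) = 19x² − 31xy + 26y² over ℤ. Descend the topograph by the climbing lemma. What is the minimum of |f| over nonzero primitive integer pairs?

translate: b→7 (≡-31 mod 38), so (19,-31,26)→(19,7,14)
flip: (19,7,14)→(14,-7,19)
reduced (well bottom): (14,-7,19) with a≤c, −a<b≤a
well minimum = a = 14

14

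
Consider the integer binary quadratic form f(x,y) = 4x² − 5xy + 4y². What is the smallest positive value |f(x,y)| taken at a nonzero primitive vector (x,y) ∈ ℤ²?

translate: b→3 (≡-5 mod 8), so (4,-5,4)→(4,3,3)
flip: (4,3,3)→(3,-3,4)
translate: b→3 (≡-3 mod 6), so (3,-3,4)→(3,3,4)
reduced (well bottom): (3,3,4) with a≤c, −a<b≤a
well minimum = a = 3

3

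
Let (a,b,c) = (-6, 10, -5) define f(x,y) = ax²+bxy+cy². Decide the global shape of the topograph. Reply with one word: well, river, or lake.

D = b²−4ac = 10² − 4·(-6)·(-5) = -20
D < 0 ⇒ definite ⇒ every region one sign ⇒ single well

well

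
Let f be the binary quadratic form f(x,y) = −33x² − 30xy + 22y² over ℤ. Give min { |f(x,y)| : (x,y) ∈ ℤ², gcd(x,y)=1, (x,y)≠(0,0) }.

descent: ρ → (22,30,-33)  [lands on river]
river: ρ → (-33,36,19)
river: ρ → (19,40,-29)
river: ρ → (-29,18,30)
river: ρ → (30,42,-17)
river: ρ → (-17,60,3)
river: ρ → (3,60,-17)
river: ρ → (-17,42,30)
river: ρ → (30,18,-29)
river: ρ → (-29,40,19)
river: ρ → (19,36,-33)
river: ρ → (-33,30,22)
river: ρ → (22,58,-5)
river: ρ → (-5,52,55)
river: ρ → (55,58,-2)
river: ρ → (-2,58,55)
river: ρ → (55,52,-5)
river: ρ → (-5,58,22)
closes: descent 1, river 18
min |a| on river = 2

2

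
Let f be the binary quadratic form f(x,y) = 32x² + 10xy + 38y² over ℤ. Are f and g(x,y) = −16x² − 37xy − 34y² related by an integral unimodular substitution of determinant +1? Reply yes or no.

D₁ = -4764, D₂ = -807
discriminants differ ⇒ not SL₂(ℤ)-equivalent

no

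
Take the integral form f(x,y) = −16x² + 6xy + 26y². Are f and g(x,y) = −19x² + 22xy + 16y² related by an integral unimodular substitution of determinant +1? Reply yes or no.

D₁ = 1700, D₂ = 1700
river cycle of f (length 10): (-16, 38, 4), (4, 34, -34), (-34, 34, 4), (4, 38, -16), (-16, 26, 16), (16, 38, -4), (-4, 34, 34), (34, 34, -4), (-4, 38, 16), (16, 26, -16)
river cycle of g (length 14): (16, 10, -25), (-25, 40, 1), (1, 40, -25), (-25, 10, 16), (16, 22, -19), (-19, 16, 19), (19, 22, -16), (-16, 10, 25), (25, 40, -1), (-1, 40, 25), … (4 more)
cycles differ ⇒ inequivalent

no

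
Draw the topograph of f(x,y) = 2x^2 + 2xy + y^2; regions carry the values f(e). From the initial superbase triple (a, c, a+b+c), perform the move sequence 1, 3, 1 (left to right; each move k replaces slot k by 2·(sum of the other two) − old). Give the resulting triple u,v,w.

start (2,1,5) = (f(1,0),f(0,1),f(1,1))
replace slot 1: 2·(1+5) − 2 = 10 → (10,1,5)
replace slot 3: 2·(10+1) − 5 = 17 → (10,1,17)
replace slot 1: 2·(1+17) − 10 = 26 → (26,1,17)

26,1,17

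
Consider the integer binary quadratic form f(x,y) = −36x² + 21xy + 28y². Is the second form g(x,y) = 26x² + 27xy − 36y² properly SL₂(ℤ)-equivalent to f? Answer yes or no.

D₁ = 4473, D₂ = 4473
river cycle of f (length 28): (28, 35, -29), (-29, 23, 34), (34, 45, -18), (-18, 63, 7), (7, 63, -18), (-18, 45, 34), (34, 23, -29), (-29, 35, 28), (28, 21, -36), (-36, 51, 13), … (18 more)
river cycle of g (length 28): (-36, 45, 17), (17, 57, -18), (-18, 51, 26), (26, 53, -16), (-16, 43, 41), (41, 39, -18), (-18, 33, 47), (47, 61, -4), (-4, 59, 62), (62, 65, -1), … (18 more)
cycles differ ⇒ inequivalent

no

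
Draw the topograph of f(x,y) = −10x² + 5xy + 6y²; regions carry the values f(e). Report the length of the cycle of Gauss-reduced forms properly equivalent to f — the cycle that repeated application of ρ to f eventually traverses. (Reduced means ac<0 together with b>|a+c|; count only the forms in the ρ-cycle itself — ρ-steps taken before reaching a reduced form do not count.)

D = 265, ⌊√D⌋ = 16
river: ρ → (6,7,-9)
river: ρ → (-9,11,4)
river: ρ → (4,13,-6)
river: ρ → (-6,11,6)
river: ρ → (6,13,-4)
river: ρ → (-4,11,9)
river: ρ → (9,7,-6)
river: ρ → (-6,5,10)
river: ρ → (10,15,-1)
river: ρ → (-1,15,10)
river: ρ → (10,5,-6)
river: ρ → (-6,7,9)
river: ρ → (9,11,-4)
river: ρ → (-4,13,6)
river: ρ → (6,11,-6)
river: ρ → (-6,13,4)
river: ρ → (4,11,-9)
river: ρ → (-9,7,6)
river: ρ → (6,5,-10)
river: ρ → (-10,15,1)
river: ρ → (1,15,-10)
river: ρ → (-10,5,6)
ρ-cycle length = 22 (tail of 0 descent steps not counted)

22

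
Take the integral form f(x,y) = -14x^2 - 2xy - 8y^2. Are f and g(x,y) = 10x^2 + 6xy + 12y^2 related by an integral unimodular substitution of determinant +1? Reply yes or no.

D₁ = -444, D₂ = -444
f is negative-definite; reduce −f:
−f: flip: (14,2,8)→(8,-2,14)
−f: reduced (well bottom): (8,-2,14) with a≤c, −a<b≤a
flip sign back: reduced form of f is (-8,2,-14)
g: reduced (well bottom): (10,6,12) with a≤c, −a<b≤a
reduced forms (-8, 2, -14) vs (10, 6, 12) ⇒ inequivalent

no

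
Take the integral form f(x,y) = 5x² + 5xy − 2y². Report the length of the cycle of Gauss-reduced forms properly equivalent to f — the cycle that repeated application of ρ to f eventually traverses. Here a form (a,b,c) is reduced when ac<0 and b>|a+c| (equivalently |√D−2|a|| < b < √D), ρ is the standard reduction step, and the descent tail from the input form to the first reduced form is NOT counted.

D = 65, ⌊√D⌋ = 8
river: ρ → (-2,7,2)
river: ρ → (2,5,-5)
river: ρ → (-5,5,2)
river: ρ → (2,7,-2)
river: ρ → (-2,5,5)
river: ρ → (5,5,-2)
ρ-cycle length = 6 (tail of 0 descent steps not counted)

6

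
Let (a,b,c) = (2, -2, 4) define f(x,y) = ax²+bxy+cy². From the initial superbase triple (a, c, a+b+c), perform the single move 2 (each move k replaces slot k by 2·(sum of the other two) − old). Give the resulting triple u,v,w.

start (2,4,4) = (f(1,0),f(0,1),f(1,1))
replace slot 2: 2·(2+4) − 4 = 8 → (2,8,4)

2,8,4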